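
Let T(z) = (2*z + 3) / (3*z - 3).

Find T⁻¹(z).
Set w = T(z) = (2*z + 3) / (3*z - 3) and solve for z:
  w*(3*z - 3) = 2*z + 3
  -3*w + z*(3*w - 2) - 3 = 0
  z*(3*w - 2) = 3*w + 3
  z = (-3*w - 3)/(2 - 3*w)
Renaming the variable, T⁻¹(z) = (-3*z - 3)/(-3*z + 2) = (3*z + 3)/(3*z - 2).
(Check: ad - bc = -15 ≠ 0, so T is invertible.)

Final answer: (3*z + 3)/(3*z - 2)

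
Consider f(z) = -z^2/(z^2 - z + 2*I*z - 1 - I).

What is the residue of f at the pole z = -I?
Write f(z) = P(z)/Q(z) with P(z) = -z^2 and Q(z) = z^2 - z + 2*I*z - 1 - I.
The denominator factors as Q(z) = (z + I)*(z - 1 + I), so z = -I is a simple zero of Q and P is analytic there; z = -I is therefore a simple pole and
  Res(f, z₀) = P(z₀)/Q'(z₀).

Q'(z) = 2*z - 1 + 2*I, so Q'(-I) = -1.
P(-I) = 1.

Res(f, -I) = (1)/(-1) = -1

Final answer: -1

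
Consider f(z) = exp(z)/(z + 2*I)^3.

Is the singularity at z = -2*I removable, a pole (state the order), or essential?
pole of order 3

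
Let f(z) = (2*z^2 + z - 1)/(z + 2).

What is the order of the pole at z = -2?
Factor the denominator:
  z + 2 = (z + 2)

The numerator P(z) = 2*z^2 + z - 1 has P(-2) = 5 ≠ 0, so no factor of (z + 2) cancels.
Near z = -2 we can therefore write f(z) = g(z)/(z + 2) with g analytic at -2 and g(-2) ≠ 0 (g is just the numerator).

Hence z = -2 is a pole of order 1.

Final answer: 1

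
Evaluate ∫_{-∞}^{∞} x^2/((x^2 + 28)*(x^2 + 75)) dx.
Let f(z) = z^2/((z^2 + 28)*(z^2 + 75)). The denominator has no real zeros and deg Q - deg P = 2 ≥ 2, so the integral of f over the upper semicircle |z| = R tends to 0 as R → ∞. Closing the contour in the upper half-plane,
  ∫_{-∞}^{∞} f(x) dx = 2πi · Σ Res(f, z_k)  over the poles with Im z_k > 0.

Zeros of the denominator: z^2 + 75 = 0 gives z = ±5*sqrt(3)*I; z^2 + 28 = 0 gives z = ±2*sqrt(7)*I.
Upper half-plane: z = 5*sqrt(3)*I, z = 2*sqrt(7)*I (simple).

Each pole is a simple zero of Q(z) = z^4 + 103*z^2 + 2100, so Res(f, z₀) = P(z₀)/Q'(z₀) with P(z) = z^2, Q'(z) = 4*z^3 + 206*z:
  Res(f, 5*sqrt(3)*I) = (-75)/(-470*sqrt(3)*I) = -5*sqrt(3)*I/94
  Res(f, 2*sqrt(7)*I) = (-28)/(188*sqrt(7)*I) = sqrt(7)*I/47

Sum of residues: I*(-5*sqrt(3) + 2*sqrt(7))/94
∫_{-∞}^{∞} f(x) dx = 2πi · (I*(-5*sqrt(3) + 2*sqrt(7))/94) = pi*(-2*sqrt(7) + 5*sqrt(3))/47

Final answer: pi*(-2*sqrt(7) + 5*sqrt(3))/47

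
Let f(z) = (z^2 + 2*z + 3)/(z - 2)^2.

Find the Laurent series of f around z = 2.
Put w = z - (2), i.e. z = w + 2. The denominator is w^2, so it suffices to rewrite the numerator in powers of w.

P(z) = z^2 + 2*z + 3
P(w + 2) = 11 + 6*w + w^2

Dividing each term by w^2:
  f = 11/w^2 + 6/w + 1

Substituting back w = z - 2:
  f(z) = 11/(z - 2)^2 + 6/(z - 2) + 1

The series is finite because the numerator is a polynomial; the negative powers form the principal part, and the coefficient of 1/(z - 2) gives Res(f, 2) = 6.

Final answer: 11/(z - 2)^2 + 6/(z - 2) + 1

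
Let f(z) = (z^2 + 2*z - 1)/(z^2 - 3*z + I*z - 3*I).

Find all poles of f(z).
The singularities of f are the zeros of the denominator. Factoring,
  z^2 - 3*z + I*z - 3*I = (z + I)*(z - 3)
so the candidates are z = -I, z = 3.

Check the numerator P(z) = z^2 + 2*z - 1 at each one:
  P(-I) = -2 - 2*I ≠ 0, so z = -I is a (simple) pole.
  P(3) = 14 ≠ 0, so z = 3 is a (simple) pole.

Poles of f: {-I, 3}

Final answer: {-I, 3}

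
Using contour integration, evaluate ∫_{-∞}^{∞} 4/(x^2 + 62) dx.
Let f(z) = 4/(z^2 + 62). The denominator has no real zeros and deg Q - deg P = 2 ≥ 2, so the integral of f over the upper semicircle |z| = R tends to 0 as R → ∞. Closing the contour in the upper half-plane,
  ∫_{-∞}^{∞} f(x) dx = 2πi · Σ Res(f, z_k)  over the poles with Im z_k > 0.

Zeros of the denominator: z^2 + 62 = 0 gives z = ±sqrt(62)*I.
Upper half-plane: z = sqrt(62)*I (simple).

Each pole is a simple zero of Q(z) = z^2 + 62, so Res(f, z₀) = P(z₀)/Q'(z₀) with P(z) = 4, Q'(z) = 2*z:
  Res(f, sqrt(62)*I) = (4)/(2*sqrt(62)*I) = -sqrt(62)*I/31

∫_{-∞}^{∞} f(x) dx = 2πi · (-sqrt(62)*I/31) = 2*sqrt(62)*pi/31

Final answer: 2*sqrt(62)*pi/31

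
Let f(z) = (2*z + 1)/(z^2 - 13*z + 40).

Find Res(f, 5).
Write f(z) = P(z)/Q(z) with P(z) = 2*z + 1 and Q(z) = z^2 - 13*z + 40.
The denominator factors as Q(z) = (z - 8)*(z - 5), so z = 5 is a simple zero of Q and P is analytic there; z = 5 is therefore a simple pole and
  Res(f, z₀) = P(z₀)/Q'(z₀).

Q'(z) = 2*z - 13, so Q'(5) = -3.
P(5) = 11.

Res(f, 5) = (11)/(-3) = -11/3

Final answer: -11/3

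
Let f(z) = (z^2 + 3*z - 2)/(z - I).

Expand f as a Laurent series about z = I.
(-3 + 3*I)/(z - I) + 3 + 2*I + (z - I)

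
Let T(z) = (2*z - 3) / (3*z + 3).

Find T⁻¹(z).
Set w = T(z) = (2*z - 3) / (3*z + 3) and solve for z:
  w*(3*z + 3) = 2*z - 3
  3*w + z*(3*w - 2) + 3 = 0
  z*(3*w - 2) = -3*w - 3
  z = (3*w + 3)/(2 - 3*w)
Renaming the variable, T⁻¹(z) = (3*z + 3)/(-3*z + 2) = (-3*z - 3)/(3*z - 2).
(Check: ad - bc = 15 ≠ 0, so T is invertible.)

Final answer: (-3*z - 3)/(3*z - 2)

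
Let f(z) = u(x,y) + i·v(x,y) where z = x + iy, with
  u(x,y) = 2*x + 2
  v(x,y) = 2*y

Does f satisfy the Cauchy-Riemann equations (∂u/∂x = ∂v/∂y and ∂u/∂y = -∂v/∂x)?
∂u/∂x = 2
∂v/∂y = 2
∂u/∂y = 0
∂v/∂x = 0
∂u/∂x = ∂v/∂y and ∂u/∂y = -∂v/∂x hold identically; f is analytic.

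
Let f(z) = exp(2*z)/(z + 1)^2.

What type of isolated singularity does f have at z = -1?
Write f(z) = g(z)/(z + 1)^2 with g(z) = exp(2*z).
g is entire and g(-1) = exp(-2) ≠ 0, so no factor of (z + 1) cancels: the Laurent expansion of f about z = -1 starts at the power -2, i.e. lim_{z→z₀} (z - z₀)^2 f(z) = exp(-2) is finite and nonzero.
So z = -1 is a pole of order 2.

Final answer: pole of order 2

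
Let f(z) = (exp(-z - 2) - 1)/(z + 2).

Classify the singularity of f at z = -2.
Let u = z + 2. The exponent is -z - 2 = -u, so
  f = (e^(-u) - 1)/u = ((-u) + (-u)^2/2 + (-u)^3/6 + ...)/u = -1 + (1/2)*u + (-1/6)*u^2 + ...
The Laurent expansion about u = 0 has no negative powers; equivalently lim_{z→-2} f(z) = -1 exists and is finite.
So the singularity is removable.

Final answer: removable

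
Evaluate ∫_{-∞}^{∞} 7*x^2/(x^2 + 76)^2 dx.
Let f(z) = 7*z^2/(z^2 + 76)^2. The denominator has no real zeros and deg Q - deg P = 2 ≥ 2, so the integral of f over the upper semicircle |z| = R tends to 0 as R → ∞. Closing the contour in the upper half-plane,
  ∫_{-∞}^{∞} f(x) dx = 2πi · Σ Res(f, z_k)  over the poles with Im z_k > 0.

Zeros of the denominator: z^2 + 76 = 0 gives z = ±2*sqrt(19)*I.
Upper half-plane: z = 2*sqrt(19)*I (a pole of order 2).

Write f(z) = g(z)/(z - 2*sqrt(19)*I)^2 with g(z) = 7*z^2/(z + 2*sqrt(19)*I)^2. For a double pole, Res(f, z₀) = g'(z₀):
  g'(z) = 28*sqrt(19)*I*z/(z + 2*sqrt(19)*I)^3
  Res(f, 2*sqrt(19)*I) = g'(2*sqrt(19)*I) = -7*sqrt(19)*I/152

∫_{-∞}^{∞} f(x) dx = 2πi · (-7*sqrt(19)*I/152) = 7*sqrt(19)*pi/76

Final answer: 7*sqrt(19)*pi/76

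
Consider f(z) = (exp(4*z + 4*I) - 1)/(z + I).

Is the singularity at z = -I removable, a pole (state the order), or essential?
Let u = z + I. The exponent is 4*z + 4*I = 4u, so
  f = (e^(4u) - 1)/u = ((4u) + (4u)^2/2 + (4u)^3/6 + ...)/u = 4 + (8)*u + (32/3)*u^2 + ...
The Laurent expansion about u = 0 has no negative powers; equivalently lim_{z→-I} f(z) = 4 exists and is finite.
So the singularity is removable.

Final answer: removable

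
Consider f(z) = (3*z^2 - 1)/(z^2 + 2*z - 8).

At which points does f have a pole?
The singularities of f are the zeros of the denominator. Factoring,
  z^2 + 2*z - 8 = (z + 4)*(z - 2)
so the candidates are z = -4, z = 2.

Check the numerator P(z) = 3*z^2 - 1 at each one:
  P(-4) = 47 ≠ 0, so z = -4 is a (simple) pole.
  P(2) = 11 ≠ 0, so z = 2 is a (simple) pole.

Poles of f: {-4, 2}

Final answer: {-4, 2}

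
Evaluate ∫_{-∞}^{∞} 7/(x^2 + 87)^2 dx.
Let f(z) = 7/(z^2 + 87)^2. The denominator has no real zeros and deg Q - deg P = 4 ≥ 2, so the integral of f over the upper semicircle |z| = R tends to 0 as R → ∞. Closing the contour in the upper half-plane,
  ∫_{-∞}^{∞} f(x) dx = 2πi · Σ Res(f, z_k)  over the poles with Im z_k > 0.

Zeros of the denominator: z^2 + 87 = 0 gives z = ±sqrt(87)*I.
Upper half-plane: z = sqrt(87)*I (a pole of order 2).

Write f(z) = g(z)/(z - sqrt(87)*I)^2 with g(z) = 7/(z + sqrt(87)*I)^2. For a double pole, Res(f, z₀) = g'(z₀):
  g'(z) = -14/(z + sqrt(87)*I)^3
  Res(f, sqrt(87)*I) = g'(sqrt(87)*I) = -7*sqrt(87)*I/30276

∫_{-∞}^{∞} f(x) dx = 2πi · (-7*sqrt(87)*I/30276) = 7*sqrt(87)*pi/15138

Final answer: 7*sqrt(87)*pi/15138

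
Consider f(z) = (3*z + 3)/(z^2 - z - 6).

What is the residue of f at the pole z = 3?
Write f(z) = P(z)/Q(z) with P(z) = 3*z + 3 and Q(z) = z^2 - z - 6.
The denominator factors as Q(z) = (z + 2)*(z - 3), so z = 3 is a simple zero of Q and P is analytic there; z = 3 is therefore a simple pole and
  Res(f, z₀) = P(z₀)/Q'(z₀).

Q'(z) = 2*z - 1, so Q'(3) = 5.
P(3) = 12.

Res(f, 3) = (12)/(5) = 12/5

Final answer: 12/5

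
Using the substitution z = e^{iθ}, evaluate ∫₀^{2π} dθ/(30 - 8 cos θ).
Call the integral J. The integrand is 2π-periodic and we integrate over a full period, so shifting θ does not change the value (θ → θ + π flips the sign of the trig term). Hence
  J = ∫₀^{2π} dθ/(30 + 8 cos θ).
Put z = e^{iθ}: then cos θ = (z + 1/z)/2, dθ = dz/(iz), and z runs once counterclockwise around |z| = 1:
  J = ∮_{|z|=1} 1/(30 + 8*(z + 1/z)/2) · dz/(iz) = (2/i) ∮_{|z|=1} dz/(8*z^2 + 60*z + 8).
The roots of 8*z^2 + 60*z + 8 are z = (-30 ± sqrt(30^2 - 8^2))/8, with sqrt(836) = 2*sqrt(209); their product is 1, so only z₊ = -15/4 + sqrt(209)/4 lies inside the unit circle (z₋ = -15/4 - sqrt(209)/4 lies outside).
z₊ is a simple zero of q(z) = 8*z^2 + 60*z + 8, so Res(1/q, z₊) = 1/q'(z₊) with q'(z) = 16*z + 60; and q'(z₊) = 8*(z₊ - z₋) = 4*sqrt(209).
Therefore J = (2/i) · 2πi · 1/(4*sqrt(209)) = 2*pi/(2*sqrt(209)) = sqrt(209)*pi/209

Final answer: sqrt(209)*pi/209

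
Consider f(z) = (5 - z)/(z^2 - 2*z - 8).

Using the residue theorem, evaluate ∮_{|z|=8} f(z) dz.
By the residue theorem, ∮_C f(z) dz = 2πi · (sum of the residues of f at the poles inside |z| = 8).

The denominator factors as (z - 4)*(z + 2), so the singularities of f are simple poles at z = 4, z = -2.
  |4|² = 16 < 64 = 8², so this pole is inside the contour.
  |-2|² = 4 < 64 = 8², so this pole is inside the contour.

With P(z) = 5 - z and Q(z) = z^2 - 2*z - 8, each pole is simple, so Res(f, z₀) = P(z₀)/Q'(z₀) with Q'(z) = 2*z - 2.
  Res(f, 4) = P(4)/Q'(4) = (1)/(6) = 1/6
  Res(f, -2) = P(-2)/Q'(-2) = (7)/(-6) = -7/6

Sum of residues inside C: -1
∮_C f(z) dz = 2πi · (-1) = -2*I*pi

Final answer: -2*I*pi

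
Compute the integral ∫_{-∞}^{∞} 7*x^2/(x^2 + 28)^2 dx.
Let f(z) = 7*z^2/(z^2 + 28)^2. The denominator has no real zeros and deg Q - deg P = 2 ≥ 2, so the integral of f over the upper semicircle |z| = R tends to 0 as R → ∞. Closing the contour in the upper half-plane,
  ∫_{-∞}^{∞} f(x) dx = 2πi · Σ Res(f, z_k)  over the poles with Im z_k > 0.

Zeros of the denominator: z^2 + 28 = 0 gives z = ±2*sqrt(7)*I.
Upper half-plane: z = 2*sqrt(7)*I (a pole of order 2).

Write f(z) = g(z)/(z - 2*sqrt(7)*I)^2 with g(z) = 7*z^2/(z + 2*sqrt(7)*I)^2. For a double pole, Res(f, z₀) = g'(z₀):
  g'(z) = 28*sqrt(7)*I*z/(z + 2*sqrt(7)*I)^3
  Res(f, 2*sqrt(7)*I) = g'(2*sqrt(7)*I) = -sqrt(7)*I/8

∫_{-∞}^{∞} f(x) dx = 2πi · (-sqrt(7)*I/8) = sqrt(7)*pi/4

Final answer: sqrt(7)*pi/4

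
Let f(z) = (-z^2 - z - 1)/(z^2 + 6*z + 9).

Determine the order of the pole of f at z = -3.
2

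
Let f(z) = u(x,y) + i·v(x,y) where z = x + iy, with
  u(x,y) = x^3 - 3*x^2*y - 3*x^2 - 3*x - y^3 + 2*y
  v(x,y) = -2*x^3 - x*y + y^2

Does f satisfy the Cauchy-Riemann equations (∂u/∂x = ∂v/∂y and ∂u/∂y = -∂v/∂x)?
∂u/∂x = 3*x^2 - 6*x*y - 6*x - 3
∂v/∂y = -x + 2*y
∂u/∂y = -3*x^2 - 3*y^2 + 2
∂v/∂x = -6*x^2 - y
∂u/∂x ≠ ∂v/∂y and ∂u/∂y ≠ -∂v/∂x; the Cauchy-Riemann equations are not satisfied, so f is not analytic.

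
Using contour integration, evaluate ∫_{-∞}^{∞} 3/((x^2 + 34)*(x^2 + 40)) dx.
Let f(z) = 3/((z^2 + 34)*(z^2 + 40)). The denominator has no real zeros and deg Q - deg P = 4 ≥ 2, so the integral of f over the upper semicircle |z| = R tends to 0 as R → ∞. Closing the contour in the upper half-plane,
  ∫_{-∞}^{∞} f(x) dx = 2πi · Σ Res(f, z_k)  over the poles with Im z_k > 0.

Zeros of the denominator: z^2 + 34 = 0 gives z = ±sqrt(34)*I; z^2 + 40 = 0 gives z = ±2*sqrt(10)*I.
Upper half-plane: z = 2*sqrt(10)*I, z = sqrt(34)*I (simple).

Each pole is a simple zero of Q(z) = z^4 + 74*z^2 + 1360, so Res(f, z₀) = P(z₀)/Q'(z₀) with P(z) = 3, Q'(z) = 4*z^3 + 148*z:
  Res(f, 2*sqrt(10)*I) = (3)/(-24*sqrt(10)*I) = sqrt(10)*I/80
  Res(f, sqrt(34)*I) = (3)/(12*sqrt(34)*I) = -sqrt(34)*I/136

Sum of residues: I*(-sqrt(34)/136 + sqrt(10)/80)
∫_{-∞}^{∞} f(x) dx = 2πi · (I*(-sqrt(34)/136 + sqrt(10)/80)) = pi*(-17*sqrt(10) + 10*sqrt(34))/680

Final answer: pi*(-17*sqrt(10) + 10*sqrt(34))/680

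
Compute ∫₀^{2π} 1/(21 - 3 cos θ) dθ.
sqrt(3)*pi/18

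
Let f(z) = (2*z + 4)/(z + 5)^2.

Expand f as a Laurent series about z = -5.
Put w = z - (-5), i.e. z = w - 5. The denominator is w^2, so it suffices to rewrite the numerator in powers of w.

P(z) = 2*z + 4
P(w - 5) = -6 + 2*w

Dividing each term by w^2:
  f = -6/w^2 + 2/w

Substituting back w = z + 5:
  f(z) = -6/(z + 5)^2 + 2/(z + 5)

The series is finite because the numerator is a polynomial; the negative powers form the principal part, and the coefficient of 1/(z + 5) gives Res(f, -5) = 2.

Final answer: -6/(z + 5)^2 + 2/(z + 5)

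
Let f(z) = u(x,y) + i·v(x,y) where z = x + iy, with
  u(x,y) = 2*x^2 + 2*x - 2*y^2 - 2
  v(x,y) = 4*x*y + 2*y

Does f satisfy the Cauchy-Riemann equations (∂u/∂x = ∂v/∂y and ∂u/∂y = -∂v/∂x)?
∂u/∂x = 4*x + 2
∂v/∂y = 4*x + 2
∂u/∂y = -4*y
∂v/∂x = 4*y
∂u/∂x = ∂v/∂y and ∂u/∂y = -∂v/∂x hold identically; f is analytic.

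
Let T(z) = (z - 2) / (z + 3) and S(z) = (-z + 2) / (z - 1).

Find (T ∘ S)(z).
(T ∘ S)(z) = T(S(z)) = ((1)*S(z) + (-2))/((1)*S(z) + (3)). Multiply numerator and denominator by z - 1:
  numerator:   (1)*(-z + 2) + (-2)*(z - 1) = -3*z + 4
  denominator: (1)*(-z + 2) + (3)*(z - 1) = 2*z - 1
(T ∘ S)(z) = (-3*z + 4)/(2*z - 1)

Final answer: (-3*z + 4)/(2*z - 1)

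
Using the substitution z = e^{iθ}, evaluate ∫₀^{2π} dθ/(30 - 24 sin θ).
Call the integral J. The integrand is 2π-periodic and we integrate over a full period, so shifting θ does not change the value (θ → θ + π/2 turns sin θ into cos θ; θ → θ + π flips the sign of the trig term). Hence
  J = ∫₀^{2π} dθ/(30 + 24 cos θ).
Put z = e^{iθ}: then cos θ = (z + 1/z)/2, dθ = dz/(iz), and z runs once counterclockwise around |z| = 1:
  J = ∮_{|z|=1} 1/(30 + 24*(z + 1/z)/2) · dz/(iz) = (2/i) ∮_{|z|=1} dz/(24*z^2 + 60*z + 24).
The roots of 24*z^2 + 60*z + 24 are z = (-30 ± sqrt(30^2 - 24^2))/24, with sqrt(324) = 18; their product is 1, so only z₊ = -1/2 lies inside the unit circle (z₋ = -2 lies outside).
z₊ is a simple zero of q(z) = 24*z^2 + 60*z + 24, so Res(1/q, z₊) = 1/q'(z₊) with q'(z) = 48*z + 60; and q'(z₊) = 24*(z₊ - z₋) = 36.
Therefore J = (2/i) · 2πi · 1/(36) = 2*pi/(18) = pi/9

Final answer: pi/9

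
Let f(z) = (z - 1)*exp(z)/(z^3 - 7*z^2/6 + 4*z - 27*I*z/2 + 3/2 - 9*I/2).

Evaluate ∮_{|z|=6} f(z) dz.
By the residue theorem, ∮_C f(z) dz = 2πi · (sum of the residues of f at the poles inside |z| = 6).

The denominator factors as (z - 3 - 3*I)*(z + 3/2 + 3*I)*(z + 1/3), so the singularities of f are simple poles at z = 3 + 3*I, z = -3/2 - 3*I, z = -1/3.
  |3 + 3*I|² = 18 < 36 = 6², so this pole is inside the contour.
  |-3/2 - 3*I|² = 45/4 < 36 = 6², so this pole is inside the contour.
  |-1/3|² = 1/9 < 36 = 6², so this pole is inside the contour.

With P(z) = (z - 1)*exp(z) and Q(z) = z^3 - 7*z^2/6 + 4*z - 27*I*z/2 + 3/2 - 9*I/2, each pole is simple, so Res(f, z₀) = P(z₀)/Q'(z₀) with Q'(z) = 3*z^2 - 7*z/3 + 4 - 27*I/2.
  Res(f, 3 + 3*I) = P(3 + 3*I)/Q'(3 + 3*I) = ((2 + 3*I)*exp(3 + 3*I))/(-3 + 67*I/2) = (378/4525 - 304*I/4525)*exp(3 + 3*I)
  Res(f, -3/2 - 3*I) = P(-3/2 - 3*I)/Q'(-3/2 - 3*I) = ((-5/2 - 3*I)*exp(-3/2 - 3*I))/(-51/4 + 41*I/2) = (-474/9325 + 1432*I/9325)*exp(-3/2 - 3*I)
  Res(f, -1/3) = P(-1/3)/Q'(-1/3) = (-4*exp(-1/3)/3)/(46/9 - 27*I/2) = (-2208/67513 - 5832*I/67513)*exp(-1/3)

Sum of residues inside C: (-2208/67513 - 5832*I/67513)*exp(-1/3) + (-474/9325 + 1432*I/9325)*exp(-3/2 - 3*I) + (378/4525 - 304*I/4525)*exp(3 + 3*I)
∮_C f(z) dz = 2πi · ((-2208/67513 - 5832*I/67513)*exp(-1/3) + (-474/9325 + 1432*I/9325)*exp(-3/2 - 3*I) + (378/4525 - 304*I/4525)*exp(3 + 3*I)) = pi*(608/4525 + 756*I/4525)*exp(3 + 3*I) + pi*(11664/67513 - 4416*I/67513)*exp(-1/3) + pi*(-2864/9325 - 948*I/9325)*exp(-3/2 - 3*I)

Final answer: pi*(608/4525 + 756*I/4525)*exp(3 + 3*I) + pi*(11664/67513 - 4416*I/67513)*exp(-1/3) + pi*(-2864/9325 - 948*I/9325)*exp(-3/2 - 3*I)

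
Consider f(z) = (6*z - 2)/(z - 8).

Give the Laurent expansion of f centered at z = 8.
Put w = z - (8), i.e. z = w + 8. The denominator is w, so it suffices to rewrite the numerator in powers of w.

P(z) = 6*z - 2
P(w + 8) = 46 + 6*w

Dividing each term by w:
  f = 46/w + 6

Substituting back w = z - 8:
  f(z) = 46/(z - 8) + 6

The series is finite because the numerator is a polynomial; the negative powers form the principal part, and the coefficient of 1/(z - 8) gives Res(f, 8) = 46.

Final answer: 46/(z - 8) + 6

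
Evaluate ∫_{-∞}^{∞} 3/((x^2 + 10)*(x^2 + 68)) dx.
Let f(z) = 3/((z^2 + 10)*(z^2 + 68)). The denominator has no real zeros and deg Q - deg P = 4 ≥ 2, so the integral of f over the upper semicircle |z| = R tends to 0 as R → ∞. Closing the contour in the upper half-plane,
  ∫_{-∞}^{∞} f(x) dx = 2πi · Σ Res(f, z_k)  over the poles with Im z_k > 0.

Zeros of the denominator: z^2 + 10 = 0 gives z = ±sqrt(10)*I; z^2 + 68 = 0 gives z = ±2*sqrt(17)*I.
Upper half-plane: z = sqrt(10)*I, z = 2*sqrt(17)*I (simple).

Each pole is a simple zero of Q(z) = z^4 + 78*z^2 + 680, so Res(f, z₀) = P(z₀)/Q'(z₀) with P(z) = 3, Q'(z) = 4*z^3 + 156*z:
  Res(f, sqrt(10)*I) = (3)/(116*sqrt(10)*I) = -3*sqrt(10)*I/1160
  Res(f, 2*sqrt(17)*I) = (3)/(-232*sqrt(17)*I) = 3*sqrt(17)*I/3944

Sum of residues: 3*I*(-17*sqrt(10) + 5*sqrt(17))/19720
∫_{-∞}^{∞} f(x) dx = 2πi · (3*I*(-17*sqrt(10) + 5*sqrt(17))/19720) = 3*pi*(-5*sqrt(17) + 17*sqrt(10))/9860

Final answer: 3*pi*(-5*sqrt(17) + 17*sqrt(10))/9860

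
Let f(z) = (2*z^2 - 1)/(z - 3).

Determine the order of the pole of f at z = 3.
Factor the denominator:
  z - 3 = (z - 3)

The numerator P(z) = 2*z^2 - 1 has P(3) = 17 ≠ 0, so no factor of (z - 3) cancels.
Near z = 3 we can therefore write f(z) = g(z)/(z - 3) with g analytic at 3 and g(3) ≠ 0 (g is just the numerator).

Hence z = 3 is a pole of order 1.

Final answer: 1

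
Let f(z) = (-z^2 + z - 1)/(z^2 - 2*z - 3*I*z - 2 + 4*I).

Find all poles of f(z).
The singularities of f are the zeros of the denominator. Factoring,
  z^2 - 2*z - 3*I*z - 2 + 4*I = (z - 2*I)*(z - 2 - I)
so the candidates are z = 2*I, z = 2 + I.

Check the numerator P(z) = -z^2 + z - 1 at each one:
  P(2*I) = 3 + 2*I ≠ 0, so z = 2*I is a (simple) pole.
  P(2 + I) = -2 - 3*I ≠ 0, so z = 2 + I is a (simple) pole.

Poles of f: {2*I, 2 + I}

Final answer: {2*I, 2 + I}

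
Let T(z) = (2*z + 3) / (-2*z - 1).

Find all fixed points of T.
{-3/4 - sqrt(15)*I/4, -3/4 + sqrt(15)*I/4}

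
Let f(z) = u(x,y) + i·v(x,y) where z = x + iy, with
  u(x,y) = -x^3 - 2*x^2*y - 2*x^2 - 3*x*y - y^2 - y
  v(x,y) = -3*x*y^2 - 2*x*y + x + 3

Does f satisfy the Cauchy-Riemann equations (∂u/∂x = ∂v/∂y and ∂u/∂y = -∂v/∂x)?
∂u/∂x = -3*x^2 - 4*x*y - 4*x - 3*y
∂v/∂y = -6*x*y - 2*x
∂u/∂y = -2*x^2 - 3*x - 2*y - 1
∂v/∂x = -3*y^2 - 2*y + 1
∂u/∂x ≠ ∂v/∂y and ∂u/∂y ≠ -∂v/∂x; the Cauchy-Riemann equations are not satisfied, so f is not analytic.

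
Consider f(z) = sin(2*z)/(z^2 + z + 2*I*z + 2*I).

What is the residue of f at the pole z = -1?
Write f(z) = P(z)/Q(z) with P(z) = sin(2*z) and Q(z) = z^2 + z + 2*I*z + 2*I.
The denominator factors as Q(z) = (z + 1)*(z + 2*I), so z = -1 is a simple zero of Q and P is analytic there; z = -1 is therefore a simple pole and
  Res(f, z₀) = P(z₀)/Q'(z₀).

Q'(z) = 2*z + 1 + 2*I, so Q'(-1) = -1 + 2*I.
P(-1) = -sin(2).

Res(f, -1) = (-sin(2))/(-1 + 2*I) = (1/5 + 2*I/5)*sin(2)

Final answer: (1/5 + 2*I/5)*sin(2)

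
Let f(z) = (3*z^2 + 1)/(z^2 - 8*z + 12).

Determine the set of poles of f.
The singularities of f are the zeros of the denominator. Factoring,
  z^2 - 8*z + 12 = (z - 6)*(z - 2)
so the candidates are z = 6, z = 2.

Check the numerator P(z) = 3*z^2 + 1 at each one:
  P(6) = 109 ≠ 0, so z = 6 is a (simple) pole.
  P(2) = 13 ≠ 0, so z = 2 is a (simple) pole.

Poles of f: {2, 6}

Final answer: {2, 6}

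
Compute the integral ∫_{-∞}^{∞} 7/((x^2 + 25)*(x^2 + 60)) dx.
Let f(z) = 7/((z^2 + 25)*(z^2 + 60)). The denominator has no real zeros and deg Q - deg P = 4 ≥ 2, so the integral of f over the upper semicircle |z| = R tends to 0 as R → ∞. Closing the contour in the upper half-plane,
  ∫_{-∞}^{∞} f(x) dx = 2πi · Σ Res(f, z_k)  over the poles with Im z_k > 0.

Zeros of the denominator: z^2 + 60 = 0 gives z = ±2*sqrt(15)*I; z^2 + 25 = 0 gives z = ±5*I.
Upper half-plane: z = 5*I, z = 2*sqrt(15)*I (simple).

Each pole is a simple zero of Q(z) = z^4 + 85*z^2 + 1500, so Res(f, z₀) = P(z₀)/Q'(z₀) with P(z) = 7, Q'(z) = 4*z^3 + 170*z:
  Res(f, 5*I) = (7)/(350*I) = -I/50
  Res(f, 2*sqrt(15)*I) = (7)/(-140*sqrt(15)*I) = sqrt(15)*I/300

Sum of residues: I*(-6 + sqrt(15))/300
∫_{-∞}^{∞} f(x) dx = 2πi · (I*(-6 + sqrt(15))/300) = pi*(6 - sqrt(15))/150

Final answer: pi*(6 - sqrt(15))/150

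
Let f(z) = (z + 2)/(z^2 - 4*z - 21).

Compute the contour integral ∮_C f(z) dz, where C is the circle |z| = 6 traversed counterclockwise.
By the residue theorem, ∮_C f(z) dz = 2πi · (sum of the residues of f at the poles inside |z| = 6).

The denominator factors as (z - 7)*(z + 3), so the singularities of f are simple poles at z = 7, z = -3.
  |7|² = 49 > 36 = 6², so this pole is outside the contour.
  |-3|² = 9 < 36 = 6², so this pole is inside the contour.

With P(z) = z + 2 and Q(z) = z^2 - 4*z - 21, each pole is simple, so Res(f, z₀) = P(z₀)/Q'(z₀) with Q'(z) = 2*z - 4.
  Res(f, -3) = P(-3)/Q'(-3) = (-1)/(-10) = 1/10

∮_C f(z) dz = 2πi · (1/10) = I*pi/5

Final answer: I*pi/5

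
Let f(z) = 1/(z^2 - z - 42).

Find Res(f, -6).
Write f(z) = P(z)/Q(z) with P(z) = 1 and Q(z) = z^2 - z - 42.
The denominator factors as Q(z) = (z - 7)*(z + 6), so z = -6 is a simple zero of Q and P is analytic there; z = -6 is therefore a simple pole and
  Res(f, z₀) = P(z₀)/Q'(z₀).

Q'(z) = 2*z - 1, so Q'(-6) = -13.
P(-6) = 1.

Res(f, -6) = (1)/(-13) = -1/13

Final answer: -1/13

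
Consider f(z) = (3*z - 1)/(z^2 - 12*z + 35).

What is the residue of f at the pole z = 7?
Write f(z) = P(z)/Q(z) with P(z) = 3*z - 1 and Q(z) = z^2 - 12*z + 35.
The denominator factors as Q(z) = (z - 7)*(z - 5), so z = 7 is a simple zero of Q and P is analytic there; z = 7 is therefore a simple pole and
  Res(f, z₀) = P(z₀)/Q'(z₀).

Q'(z) = 2*z - 12, so Q'(7) = 2.
P(7) = 20.

Res(f, 7) = (20)/(2) = 10

Final answer: 10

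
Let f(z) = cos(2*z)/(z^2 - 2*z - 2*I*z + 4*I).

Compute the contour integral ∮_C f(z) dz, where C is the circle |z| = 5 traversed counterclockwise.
By the residue theorem, ∮_C f(z) dz = 2πi · (sum of the residues of f at the poles inside |z| = 5).

The denominator factors as (z - 2)*(z - 2*I), so the singularities of f are simple poles at z = 2, z = 2*I.
  |2|² = 4 < 25 = 5², so this pole is inside the contour.
  |2*I|² = 4 < 25 = 5², so this pole is inside the contour.

With P(z) = cos(2*z) and Q(z) = z^2 - 2*z - 2*I*z + 4*I, each pole is simple, so Res(f, z₀) = P(z₀)/Q'(z₀) with Q'(z) = 2*z - 2 - 2*I.
  Res(f, 2) = P(2)/Q'(2) = (cos(4))/(2 - 2*I) = (1/4 + I/4)*cos(4)
  Res(f, 2*I) = P(2*I)/Q'(2*I) = (cosh(4))/(-2 + 2*I) = (-1/4 - I/4)*cosh(4)

Sum of residues inside C: (-1/4 - I/4)*cosh(4) + (1/4 + I/4)*cos(4)
∮_C f(z) dz = 2πi · ((-1/4 - I/4)*cosh(4) + (1/4 + I/4)*cos(4)) = pi*(1/2 - I/2)*cosh(4) + pi*(-1/2 + I/2)*cos(4)

Final answer: pi*(1/2 - I/2)*cosh(4) + pi*(-1/2 + I/2)*cos(4)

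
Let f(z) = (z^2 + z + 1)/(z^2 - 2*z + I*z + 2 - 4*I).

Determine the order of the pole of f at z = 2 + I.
1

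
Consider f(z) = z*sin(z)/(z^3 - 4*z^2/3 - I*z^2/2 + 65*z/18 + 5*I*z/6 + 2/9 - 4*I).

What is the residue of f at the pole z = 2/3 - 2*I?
Write f(z) = P(z)/Q(z) with P(z) = z*sin(z) and Q(z) = z^3 - 4*z^2/3 - I*z^2/2 + 65*z/18 + 5*I*z/6 + 2/9 - 4*I.
The denominator factors as Q(z) = (z + 1/3 - I)*(z - 1 - 3*I/2)*(z - 2/3 + 2*I), so z = 2/3 - 2*I is a simple zero of Q and P is analytic there; z = 2/3 - 2*I is therefore a simple pole and
  Res(f, z₀) = P(z₀)/Q'(z₀).

Q'(z) = 3*z^2 - 8*z/3 - I*z + 65/18 + 5*I/6, so Q'(2/3 - 2*I) = -65/6 - 5*I/2.
P(2/3 - 2*I) = (2/3 - 2*I)*sin(2/3 - 2*I).

Res(f, 2/3 - 2*I) = ((2/3 - 2*I)*sin(2/3 - 2*I))/(-65/6 - 5*I/2) = (-8/445 + 84*I/445)*sin(2/3 - 2*I)

Final answer: (-8/445 + 84*I/445)*sin(2/3 - 2*I)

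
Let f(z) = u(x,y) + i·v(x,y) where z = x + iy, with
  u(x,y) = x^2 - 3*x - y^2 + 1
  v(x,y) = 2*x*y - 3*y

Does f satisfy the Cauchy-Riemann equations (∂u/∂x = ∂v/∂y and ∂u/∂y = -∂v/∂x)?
∂u/∂x = 2*x - 3
∂v/∂y = 2*x - 3
∂u/∂y = -2*y
∂v/∂x = 2*y
∂u/∂x = ∂v/∂y and ∂u/∂y = -∂v/∂x hold identically; f is analytic.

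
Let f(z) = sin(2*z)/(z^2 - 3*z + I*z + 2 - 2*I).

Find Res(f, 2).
Write f(z) = P(z)/Q(z) with P(z) = sin(2*z) and Q(z) = z^2 - 3*z + I*z + 2 - 2*I.
The denominator factors as Q(z) = (z - 2)*(z - 1 + I), so z = 2 is a simple zero of Q and P is analytic there; z = 2 is therefore a simple pole and
  Res(f, z₀) = P(z₀)/Q'(z₀).

Q'(z) = 2*z - 3 + I, so Q'(2) = 1 + I.
P(2) = sin(4).

Res(f, 2) = (sin(4))/(1 + I) = (1/2 - I/2)*sin(4)

Final answer: (1/2 - I/2)*sin(4)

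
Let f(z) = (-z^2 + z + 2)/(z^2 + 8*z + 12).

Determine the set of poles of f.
The singularities of f are the zeros of the denominator. Factoring,
  z^2 + 8*z + 12 = (z + 6)*(z + 2)
so the candidates are z = -6, z = -2.

Check the numerator P(z) = -z^2 + z + 2 at each one:
  P(-6) = -40 ≠ 0, so z = -6 is a (simple) pole.
  P(-2) = -4 ≠ 0, so z = -2 is a (simple) pole.

Poles of f: {-6, -2}

Final answer: {-6, -2}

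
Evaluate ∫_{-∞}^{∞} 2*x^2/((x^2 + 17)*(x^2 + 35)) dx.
Let f(z) = 2*z^2/((z^2 + 17)*(z^2 + 35)). The denominator has no real zeros and deg Q - deg P = 2 ≥ 2, so the integral of f over the upper semicircle |z| = R tends to 0 as R → ∞. Closing the contour in the upper half-plane,
  ∫_{-∞}^{∞} f(x) dx = 2πi · Σ Res(f, z_k)  over the poles with Im z_k > 0.

Zeros of the denominator: z^2 + 17 = 0 gives z = ±sqrt(17)*I; z^2 + 35 = 0 gives z = ±sqrt(35)*I.
Upper half-plane: z = sqrt(17)*I, z = sqrt(35)*I (simple).

Each pole is a simple zero of Q(z) = z^4 + 52*z^2 + 595, so Res(f, z₀) = P(z₀)/Q'(z₀) with P(z) = 2*z^2, Q'(z) = 4*z^3 + 104*z:
  Res(f, sqrt(17)*I) = (-34)/(36*sqrt(17)*I) = sqrt(17)*I/18
  Res(f, sqrt(35)*I) = (-70)/(-36*sqrt(35)*I) = -sqrt(35)*I/18

Sum of residues: I*(-sqrt(35) + sqrt(17))/18
∫_{-∞}^{∞} f(x) dx = 2πi · (I*(-sqrt(35) + sqrt(17))/18) = pi*(-sqrt(17) + sqrt(35))/9

Final answer: pi*(-sqrt(17) + sqrt(35))/9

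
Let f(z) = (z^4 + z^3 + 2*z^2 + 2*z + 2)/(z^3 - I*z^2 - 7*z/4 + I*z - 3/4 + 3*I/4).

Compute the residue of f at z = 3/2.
Write f(z) = P(z)/Q(z) with P(z) = z^4 + z^3 + 2*z^2 + 2*z + 2 and Q(z) = z^3 - I*z^2 - 7*z/4 + I*z - 3/4 + 3*I/4.
The denominator factors as Q(z) = (z - 3/2)*(z + 1/2)*(z + 1 - I), so z = 3/2 is a simple zero of Q and P is analytic there; z = 3/2 is therefore a simple pole and
  Res(f, z₀) = P(z₀)/Q'(z₀).

Q'(z) = 3*z^2 - 2*I*z - 7/4 + I, so Q'(3/2) = 5 - 2*I.
P(3/2) = 287/16.

Res(f, 3/2) = (287/16)/(5 - 2*I) = 1435/464 + 287*I/232

Final answer: 1435/464 + 287*I/232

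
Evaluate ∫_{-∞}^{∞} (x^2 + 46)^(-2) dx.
Let f(z) = (z^2 + 46)^(-2). The denominator has no real zeros and deg Q - deg P = 4 ≥ 2, so the integral of f over the upper semicircle |z| = R tends to 0 as R → ∞. Closing the contour in the upper half-plane,
  ∫_{-∞}^{∞} f(x) dx = 2πi · Σ Res(f, z_k)  over the poles with Im z_k > 0.

Zeros of the denominator: z^2 + 46 = 0 gives z = ±sqrt(46)*I.
Upper half-plane: z = sqrt(46)*I (a pole of order 2).

Write f(z) = g(z)/(z - sqrt(46)*I)^2 with g(z) = (z + sqrt(46)*I)^(-2). For a double pole, Res(f, z₀) = g'(z₀):
  g'(z) = -2/(z + sqrt(46)*I)^3
  Res(f, sqrt(46)*I) = g'(sqrt(46)*I) = -sqrt(46)*I/8464

∫_{-∞}^{∞} f(x) dx = 2πi · (-sqrt(46)*I/8464) = sqrt(46)*pi/4232

Final answer: sqrt(46)*pi/4232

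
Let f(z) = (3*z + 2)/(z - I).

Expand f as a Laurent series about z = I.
(2 + 3*I)/(z - I) + 3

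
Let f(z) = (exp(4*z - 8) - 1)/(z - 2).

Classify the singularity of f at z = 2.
Let u = z - 2. The exponent is 4*z - 8 = 4u, so
  f = (e^(4u) - 1)/u = ((4u) + (4u)^2/2 + (4u)^3/6 + ...)/u = 4 + (8)*u + (32/3)*u^2 + ...
The Laurent expansion about u = 0 has no negative powers; equivalently lim_{z→2} f(z) = 4 exists and is finite.
So the singularity is removable.

Final answer: removable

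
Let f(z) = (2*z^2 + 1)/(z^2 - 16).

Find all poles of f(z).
The singularities of f are the zeros of the denominator. Factoring,
  z^2 - 16 = (z + 4)*(z - 4)
so the candidates are z = -4, z = 4.

Check the numerator P(z) = 2*z^2 + 1 at each one:
  P(-4) = 33 ≠ 0, so z = -4 is a (simple) pole.
  P(4) = 33 ≠ 0, so z = 4 is a (simple) pole.

Poles of f: {-4, 4}

Final answer: {-4, 4}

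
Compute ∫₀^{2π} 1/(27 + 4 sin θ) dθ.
2*sqrt(713)*pi/713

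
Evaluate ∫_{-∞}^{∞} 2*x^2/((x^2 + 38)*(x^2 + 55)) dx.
2*pi*(-sqrt(38) + sqrt(55))/17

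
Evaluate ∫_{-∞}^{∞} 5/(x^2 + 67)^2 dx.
Let f(z) = 5/(z^2 + 67)^2. The denominator has no real zeros and deg Q - deg P = 4 ≥ 2, so the integral of f over the upper semicircle |z| = R tends to 0 as R → ∞. Closing the contour in the upper half-plane,
  ∫_{-∞}^{∞} f(x) dx = 2πi · Σ Res(f, z_k)  over the poles with Im z_k > 0.

Zeros of the denominator: z^2 + 67 = 0 gives z = ±sqrt(67)*I.
Upper half-plane: z = sqrt(67)*I (a pole of order 2).

Write f(z) = g(z)/(z - sqrt(67)*I)^2 with g(z) = 5/(z + sqrt(67)*I)^2. For a double pole, Res(f, z₀) = g'(z₀):
  g'(z) = -10/(z + sqrt(67)*I)^3
  Res(f, sqrt(67)*I) = g'(sqrt(67)*I) = -5*sqrt(67)*I/17956

∫_{-∞}^{∞} f(x) dx = 2πi · (-5*sqrt(67)*I/17956) = 5*sqrt(67)*pi/8978

Final answer: 5*sqrt(67)*pi/8978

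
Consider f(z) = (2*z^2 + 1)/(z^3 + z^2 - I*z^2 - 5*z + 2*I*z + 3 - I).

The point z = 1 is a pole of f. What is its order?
2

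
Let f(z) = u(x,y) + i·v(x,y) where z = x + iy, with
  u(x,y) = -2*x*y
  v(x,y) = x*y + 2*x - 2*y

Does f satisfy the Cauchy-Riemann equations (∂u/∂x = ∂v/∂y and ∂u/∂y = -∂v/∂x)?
∂u/∂x = -2*y
∂v/∂y = x - 2
∂u/∂y = -2*x
∂v/∂x = y + 2
∂u/∂x ≠ ∂v/∂y and ∂u/∂y ≠ -∂v/∂x; the Cauchy-Riemann equations are not satisfied, so f is not analytic.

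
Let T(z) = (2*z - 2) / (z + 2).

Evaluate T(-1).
Substitute z = -1:
  numerator:   2*(-1) - 2 = -4
  denominator: (-1) + 2 = 1
T(-1) = (-4)/(1) = -4

Final answer: -4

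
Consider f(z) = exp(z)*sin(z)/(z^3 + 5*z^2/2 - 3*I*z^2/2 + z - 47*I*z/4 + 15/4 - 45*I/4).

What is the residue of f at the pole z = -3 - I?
Write f(z) = P(z)/Q(z) with P(z) = exp(z)*sin(z) and Q(z) = z^3 + 5*z^2/2 - 3*I*z^2/2 + z - 47*I*z/4 + 15/4 - 45*I/4.
The denominator factors as Q(z) = (z + 3 + I)*(z + 1 + I/2)*(z - 3/2 - 3*I), so z = -3 - I is a simple zero of Q and P is analytic there; z = -3 - I is therefore a simple pole and
  Res(f, z₀) = P(z₀)/Q'(z₀).

Q'(z) = 3*z^2 + 5*z - 3*I*z + 1 - 47*I/4, so Q'(-3 - I) = 7 + 41*I/4.
P(-3 - I) = -exp(-3 - I)*sin(3 + I).

Res(f, -3 - I) = (-exp(-3 - I)*sin(3 + I))/(7 + 41*I/4) = (-112/2465 + 164*I/2465)*exp(-3 - I)*sin(3 + I)

Final answer: (-112/2465 + 164*I/2465)*exp(-3 - I)*sin(3 + I)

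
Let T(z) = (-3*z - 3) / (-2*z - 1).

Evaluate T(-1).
Substitute z = -1:
  numerator:   -3*(-1) - 3 = 0
  denominator: -2*(-1) - 1 = 1
T(-1) = (0)/(1) = 0

Final answer: 0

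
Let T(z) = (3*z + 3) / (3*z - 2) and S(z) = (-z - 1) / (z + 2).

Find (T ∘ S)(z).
(T ∘ S)(z) = T(S(z)) = ((3)*S(z) + (3))/((3)*S(z) + (-2)). Multiply numerator and denominator by z + 2:
  numerator:   (3)*(-z - 1) + (3)*(z + 2) = 3
  denominator: (3)*(-z - 1) + (-2)*(z + 2) = -5*z - 7
(T ∘ S)(z) = 3/(-5*z - 7) = -3/(5*z + 7)

Final answer: -3/(5*z + 7)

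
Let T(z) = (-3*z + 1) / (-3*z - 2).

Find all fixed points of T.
T(z) = z means -3*z + 1 = z*(-3*z - 2), i.e.
  -3*z^2 + z - 1 = 0.
Discriminant: (1)^2 - 4*(-3)*(-1) = -11, so the roots are complex conjugates.
  z = (-1 ± I*sqrt(11))/(2*(-3))
Fixed points: {1/6 - sqrt(11)*I/6, 1/6 + sqrt(11)*I/6}

Final answer: {1/6 - sqrt(11)*I/6, 1/6 + sqrt(11)*I/6}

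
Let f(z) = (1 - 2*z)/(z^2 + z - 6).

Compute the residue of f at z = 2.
Write f(z) = P(z)/Q(z) with P(z) = 1 - 2*z and Q(z) = z^2 + z - 6.
The denominator factors as Q(z) = (z - 2)*(z + 3), so z = 2 is a simple zero of Q and P is analytic there; z = 2 is therefore a simple pole and
  Res(f, z₀) = P(z₀)/Q'(z₀).

Q'(z) = 2*z + 1, so Q'(2) = 5.
P(2) = -3.

Res(f, 2) = (-3)/(5) = -3/5

Final answer: -3/5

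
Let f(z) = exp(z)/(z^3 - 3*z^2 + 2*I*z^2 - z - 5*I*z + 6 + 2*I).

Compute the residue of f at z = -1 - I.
(1/10 - I/30)*exp(-1 - I)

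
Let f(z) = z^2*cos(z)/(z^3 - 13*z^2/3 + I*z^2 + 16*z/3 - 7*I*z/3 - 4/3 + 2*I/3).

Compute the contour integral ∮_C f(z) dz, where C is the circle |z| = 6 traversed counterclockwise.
24*pi*cos(2)/5 + pi*(-81/17 + 33*I/17)*cos(2 - I) + pi*(-3/85 + I/17)*cos(1/3)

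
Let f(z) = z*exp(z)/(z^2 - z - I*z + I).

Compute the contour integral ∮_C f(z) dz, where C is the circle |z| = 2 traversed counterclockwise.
By the residue theorem, ∮_C f(z) dz = 2πi · (sum of the residues of f at the poles inside |z| = 2).

The denominator factors as (z - 1)*(z - I), so the singularities of f are simple poles at z = 1, z = I.
  |1|² = 1 < 4 = 2², so this pole is inside the contour.
  |I|² = 1 < 4 = 2², so this pole is inside the contour.

With P(z) = z*exp(z) and Q(z) = z^2 - z - I*z + I, each pole is simple, so Res(f, z₀) = P(z₀)/Q'(z₀) with Q'(z) = 2*z - 1 - I.
  Res(f, 1) = P(1)/Q'(1) = (exp(1))/(1 - I) = exp(1)*(1/2 + I/2)
  Res(f, I) = P(I)/Q'(I) = (I*exp(I))/(-1 + I) = (1/2 - I/2)*exp(I)

Sum of residues inside C: (1/2 - I/2)*exp(I) + exp(1)*(1/2 + I/2)
∮_C f(z) dz = 2πi · ((1/2 - I/2)*exp(I) + exp(1)*(1/2 + I/2)) = pi*(1 + I)*exp(I) + exp(1)*pi*(-1 + I)

Final answer: pi*(1 + I)*exp(I) + exp(1)*pi*(-1 + I)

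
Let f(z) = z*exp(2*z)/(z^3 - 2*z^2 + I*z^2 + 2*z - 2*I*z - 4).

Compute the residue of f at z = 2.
Write f(z) = P(z)/Q(z) with P(z) = z*exp(2*z) and Q(z) = z^3 - 2*z^2 + I*z^2 + 2*z - 2*I*z - 4.
The denominator factors as Q(z) = (z - I)*(z + 2*I)*(z - 2), so z = 2 is a simple zero of Q and P is analytic there; z = 2 is therefore a simple pole and
  Res(f, z₀) = P(z₀)/Q'(z₀).

Q'(z) = 3*z^2 - 4*z + 2*I*z + 2 - 2*I, so Q'(2) = 6 + 2*I.
P(2) = 2*exp(4).

Res(f, 2) = (2*exp(4))/(6 + 2*I) = (3/10 - I/10)*exp(4)

Final answer: (3/10 - I/10)*exp(4)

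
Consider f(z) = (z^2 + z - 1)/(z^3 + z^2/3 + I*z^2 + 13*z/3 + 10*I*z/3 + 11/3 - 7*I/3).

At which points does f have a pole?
{-1 + I, I, 2/3 - 3*I}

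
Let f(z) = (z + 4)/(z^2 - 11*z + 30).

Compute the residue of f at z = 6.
Write f(z) = P(z)/Q(z) with P(z) = z + 4 and Q(z) = z^2 - 11*z + 30.
The denominator factors as Q(z) = (z - 6)*(z - 5), so z = 6 is a simple zero of Q and P is analytic there; z = 6 is therefore a simple pole and
  Res(f, z₀) = P(z₀)/Q'(z₀).

Q'(z) = 2*z - 11, so Q'(6) = 1.
P(6) = 10.

Res(f, 6) = (10)/(1) = 10

Final answer: 10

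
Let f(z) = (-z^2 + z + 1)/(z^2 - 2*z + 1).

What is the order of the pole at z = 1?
Factor the denominator:
  z^2 - 2*z + 1 = (z - 1)^2

The numerator P(z) = -z^2 + z + 1 has P(1) = 1 ≠ 0, so no factor of (z - 1) cancels.
Near z = 1 we can therefore write f(z) = g(z)/(z - 1)^2 with g analytic at 1 and g(1) ≠ 0 (g is just the numerator).

Hence z = 1 is a pole of order 2.

Final answer: 2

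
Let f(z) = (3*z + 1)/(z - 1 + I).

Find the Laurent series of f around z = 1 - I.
Put w = z - (1 - I), i.e. z = w + 1 - I. The denominator is w, so it suffices to rewrite the numerator in powers of w.

P(z) = 3*z + 1
P(w + 1 - I) = 4 - 3*I + 3*w

Dividing each term by w:
  f = (4 - 3*I)/w + 3

Substituting back w = z - 1 + I:
  f(z) = (4 - 3*I)/(z - 1 + I) + 3

The series is finite because the numerator is a polynomial; the negative powers form the principal part, and the coefficient of 1/(z - 1 + I) gives Res(f, 1 - I) = 4 - 3*I.

Final answer: (4 - 3*I)/(z - 1 + I) + 3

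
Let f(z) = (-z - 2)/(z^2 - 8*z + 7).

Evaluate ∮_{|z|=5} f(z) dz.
By the residue theorem, ∮_C f(z) dz = 2πi · (sum of the residues of f at the poles inside |z| = 5).

The denominator factors as (z - 7)*(z - 1), so the singularities of f are simple poles at z = 7, z = 1.
  |7|² = 49 > 25 = 5², so this pole is outside the contour.
  |1|² = 1 < 25 = 5², so this pole is inside the contour.

With P(z) = -z - 2 and Q(z) = z^2 - 8*z + 7, each pole is simple, so Res(f, z₀) = P(z₀)/Q'(z₀) with Q'(z) = 2*z - 8.
  Res(f, 1) = P(1)/Q'(1) = (-3)/(-6) = 1/2

∮_C f(z) dz = 2πi · (1/2) = I*pi

Final answer: I*pi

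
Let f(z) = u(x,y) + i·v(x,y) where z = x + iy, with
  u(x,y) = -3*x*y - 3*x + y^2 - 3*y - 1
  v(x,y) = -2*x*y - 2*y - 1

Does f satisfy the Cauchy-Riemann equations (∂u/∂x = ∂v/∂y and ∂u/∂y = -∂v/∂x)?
∂u/∂x = -3*y - 3
∂v/∂y = -2*x - 2
∂u/∂y = -3*x + 2*y - 3
∂v/∂x = -2*y
∂u/∂x ≠ ∂v/∂y and ∂u/∂y ≠ -∂v/∂x; the Cauchy-Riemann equations are not satisfied, so f is not analytic.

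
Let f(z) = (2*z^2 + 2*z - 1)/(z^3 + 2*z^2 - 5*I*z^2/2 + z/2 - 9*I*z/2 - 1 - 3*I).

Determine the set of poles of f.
The singularities of f are the zeros of the denominator. Factoring,
  z^3 + 2*z^2 - 5*I*z^2/2 + z/2 - 9*I*z/2 - 1 - 3*I = (z - 2*I)*(z + 1 - I)*(z + 1 + I/2)
so the candidates are z = 2*I, z = -1 + I, z = -1 - I/2.

Check the numerator P(z) = 2*z^2 + 2*z - 1 at each one:
  P(2*I) = -9 + 4*I ≠ 0, so z = 2*I is a (simple) pole.
  P(-1 + I) = -3 - 2*I ≠ 0, so z = -1 + I is a (simple) pole.
  P(-1 - I/2) = -3/2 + I ≠ 0, so z = -1 - I/2 is a (simple) pole.

Poles of f: {-1 - I/2, -1 + I, 2*I}

Final answer: {-1 - I/2, -1 + I, 2*I}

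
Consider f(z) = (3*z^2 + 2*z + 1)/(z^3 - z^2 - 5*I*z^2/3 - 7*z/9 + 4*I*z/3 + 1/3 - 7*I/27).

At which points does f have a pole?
The singularities of f are the zeros of the denominator. Factoring,
  z^3 - z^2 - 5*I*z^2/3 - 7*z/9 + 4*I*z/3 + 1/3 - 7*I/27 = (z - 1 - 2*I/3)*(z - 1/3)*(z + 1/3 - I)
so the candidates are z = 1 + 2*I/3, z = 1/3, z = -1/3 + I.

Check the numerator P(z) = 3*z^2 + 2*z + 1 at each one:
  P(1 + 2*I/3) = 14/3 + 16*I/3 ≠ 0, so z = 1 + 2*I/3 is a (simple) pole.
  P(1/3) = 2 ≠ 0, so z = 1/3 is a (simple) pole.
  P(-1/3 + I) = -7/3 ≠ 0, so z = -1/3 + I is a (simple) pole.

Poles of f: {-1/3 + I, 1/3, 1 + 2*I/3}

Final answer: {-1/3 + I, 1/3, 1 + 2*I/3}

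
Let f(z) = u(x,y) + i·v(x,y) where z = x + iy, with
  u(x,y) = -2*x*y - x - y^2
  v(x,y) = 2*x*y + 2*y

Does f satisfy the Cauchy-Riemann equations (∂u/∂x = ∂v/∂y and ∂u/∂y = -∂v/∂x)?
∂u/∂x = -2*y - 1
∂v/∂y = 2*x + 2
∂u/∂y = -2*x - 2*y
∂v/∂x = 2*y
∂u/∂x ≠ ∂v/∂y and ∂u/∂y ≠ -∂v/∂x; the Cauchy-Riemann equations are not satisfied, so f is not analytic.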